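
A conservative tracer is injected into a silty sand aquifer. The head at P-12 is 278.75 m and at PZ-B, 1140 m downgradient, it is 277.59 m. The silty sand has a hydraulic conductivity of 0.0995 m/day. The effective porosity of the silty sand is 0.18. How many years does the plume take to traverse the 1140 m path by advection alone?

5550

Hydraulic gradient i = (278.75 − 277.59) / 1140 = 1.16 / 1140 = 0.001018.
Darcy flux q = K · i = 0.09950 × 0.001018 = 0.0001012 m/day.
Seepage velocity v = q / n_e = 0.0001012 / 0.18 = 0.0005625 m/day.
Travel time t = L / v = 1140 / 0.0005625 = 2.027e+06 days = 5549 years.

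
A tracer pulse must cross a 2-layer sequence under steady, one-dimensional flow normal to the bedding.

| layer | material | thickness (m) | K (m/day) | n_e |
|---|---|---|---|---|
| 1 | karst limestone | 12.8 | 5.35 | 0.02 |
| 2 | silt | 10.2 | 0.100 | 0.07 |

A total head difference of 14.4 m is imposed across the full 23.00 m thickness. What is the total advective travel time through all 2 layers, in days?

7.03

With flow normal to the layers, continuity requires the same specific discharge q through every layer.
Σ(b_i/K_i) = 12.8/5.35 + 10.2/0.100 = 104.4 d.
q = Δh / Σ(b_i/K_i) = 14.4 / 104.4 = 0.1379 m/day.
In each layer the seepage velocity is v_i = q/n_i, so the layer transit time is t_i = b_i·n_i / q:
  layer 1 (karst limestone): t_1 = 12.8 × 0.02 / 0.1379 = 1.856 d
  layer 2 (silt): t_2 = 10.2 × 0.07 / 0.1379 = 5.176 d
Total t = Σ t_i = 7.032 days.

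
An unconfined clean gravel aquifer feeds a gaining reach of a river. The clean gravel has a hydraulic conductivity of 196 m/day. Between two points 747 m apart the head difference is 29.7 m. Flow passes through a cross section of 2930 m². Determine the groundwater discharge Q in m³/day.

Hydraulic gradient i = Δh / L = 29.7 / 747 = 0.03976.
Darcy's law: Q = K · A · i = 196.0 × 2930 × 0.03976 = 22833 m³/day.

22800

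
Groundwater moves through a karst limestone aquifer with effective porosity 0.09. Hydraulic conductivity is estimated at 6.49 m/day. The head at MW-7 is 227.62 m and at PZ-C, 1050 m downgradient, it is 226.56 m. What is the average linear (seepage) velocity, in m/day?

Hydraulic gradient i = (227.62 − 226.56) / 1050 = 1.06 / 1050 = 0.001010.
Darcy flux q = K · i = 6.490 × 0.001010 = 0.006552 m/day.
Seepage velocity v = q / n_e = 0.006552 / 0.09 = 0.07280 m/day.

0.0728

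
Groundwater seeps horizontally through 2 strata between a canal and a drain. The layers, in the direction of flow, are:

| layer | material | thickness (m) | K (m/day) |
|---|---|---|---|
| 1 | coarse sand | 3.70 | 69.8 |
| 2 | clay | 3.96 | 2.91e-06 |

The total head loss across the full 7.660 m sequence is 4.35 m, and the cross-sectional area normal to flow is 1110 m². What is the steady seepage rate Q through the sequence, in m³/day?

0.00355

Flow is perpendicular to layering, so the layers act in series and the equivalent K is the thickness-weighted harmonic mean.
Total thickness L = 3.70 + 3.96 = 7.660 m.
Σ(b_i/K_i) = 3.70/69.8 + 3.96/2.91e-06 = 1.361e+06 d.
K_eq = L / Σ(b_i/K_i) = 7.660 / 1.361e+06 = 5.629e-06 m/day.
Q = K_eq · A · (Δh/L) = 5.629e-06 × 1110 × (4.35/7.660) = 0.003548 m³/day.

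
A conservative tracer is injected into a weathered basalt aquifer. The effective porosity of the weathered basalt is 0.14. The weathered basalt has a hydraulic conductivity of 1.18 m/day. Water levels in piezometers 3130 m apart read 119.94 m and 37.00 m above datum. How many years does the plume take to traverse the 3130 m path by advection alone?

Hydraulic gradient i = (119.94 − 37.00) / 3130 = 82.94 / 3130 = 0.02650.
Darcy flux q = K · i = 1.180 × 0.02650 = 0.03127 m/day.
Seepage velocity v = q / n_e = 0.03127 / 0.14 = 0.2233 m/day.
Travel time t = L / v = 3130 / 0.2233 = 14014 days = 38.37 years.

38.4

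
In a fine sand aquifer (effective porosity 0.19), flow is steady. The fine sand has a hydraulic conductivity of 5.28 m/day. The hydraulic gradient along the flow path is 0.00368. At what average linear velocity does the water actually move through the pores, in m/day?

Hydraulic gradient i = 0.00368.
Darcy flux q = K · i = 5.280 × 0.003680 = 0.01943 m/day.
Seepage velocity v = q / n_e = 0.01943 / 0.19 = 0.1023 m/day.

0.102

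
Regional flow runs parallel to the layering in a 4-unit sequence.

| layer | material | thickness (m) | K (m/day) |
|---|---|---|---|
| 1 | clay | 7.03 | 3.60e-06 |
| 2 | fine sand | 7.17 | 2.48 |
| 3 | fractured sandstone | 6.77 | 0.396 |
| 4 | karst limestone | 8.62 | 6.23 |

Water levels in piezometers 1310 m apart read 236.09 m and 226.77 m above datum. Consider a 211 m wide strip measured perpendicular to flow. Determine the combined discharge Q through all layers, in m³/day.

111

Flow is parallel to layering, so each bed carries its own Darcy discharge and the transmissivities add.
Σ(K_i·b_i) = 3.60e-06×7.03 + 2.48×7.17 + 0.396×6.77 + 6.23×8.62 = 74.17 m²/day.
Hydraulic gradient i = (236.09 − 226.77) / 1310 = 9.32 / 1310 = 0.007115.
Q = Σ(K_i·b_i) · W · i = 74.17 × 211 × 0.007115 = 111.3 m³/day.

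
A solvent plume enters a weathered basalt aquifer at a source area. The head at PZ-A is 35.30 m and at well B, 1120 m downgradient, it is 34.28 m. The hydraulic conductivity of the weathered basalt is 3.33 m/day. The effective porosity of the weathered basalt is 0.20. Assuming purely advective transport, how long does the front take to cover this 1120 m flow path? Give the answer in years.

202

Hydraulic gradient i = (35.30 − 34.28) / 1120 = 1.02 / 1120 = 0.0009107.
Darcy flux q = K · i = 3.330 × 0.0009107 = 0.003033 m/day.
Seepage velocity v = q / n_e = 0.003033 / 0.20 = 0.01516 m/day.
Travel time t = L / v = 1120 / 0.01516 = 73862 days = 202.2 years.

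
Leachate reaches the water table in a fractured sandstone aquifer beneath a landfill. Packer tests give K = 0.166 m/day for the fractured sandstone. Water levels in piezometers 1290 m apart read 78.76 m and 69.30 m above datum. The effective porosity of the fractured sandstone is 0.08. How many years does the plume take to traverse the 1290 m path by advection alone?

232

Hydraulic gradient i = (78.76 − 69.30) / 1290 = 9.46 / 1290 = 0.007333.
Darcy flux q = K · i = 0.1660 × 0.007333 = 0.001217 m/day.
Seepage velocity v = q / n_e = 0.001217 / 0.08 = 0.01522 m/day.
Travel time t = L / v = 1290 / 0.01522 = 84775 days = 232.1 years.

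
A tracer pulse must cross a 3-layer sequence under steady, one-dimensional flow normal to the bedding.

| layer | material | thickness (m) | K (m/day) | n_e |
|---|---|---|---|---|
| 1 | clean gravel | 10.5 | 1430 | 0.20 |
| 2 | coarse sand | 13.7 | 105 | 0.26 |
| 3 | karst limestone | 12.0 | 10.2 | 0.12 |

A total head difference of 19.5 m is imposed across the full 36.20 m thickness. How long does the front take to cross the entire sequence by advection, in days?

With flow normal to the layers, continuity requires the same specific discharge q through every layer.
Σ(b_i/K_i) = 10.5/1430 + 13.7/105 + 12.0/10.2 = 1.314 d.
q = Δh / Σ(b_i/K_i) = 19.5 / 1.314 = 14.84 m/day.
In each layer the seepage velocity is v_i = q/n_i, so the layer transit time is t_i = b_i·n_i / q:
  layer 1 (clean gravel): t_1 = 10.5 × 0.20 / 14.84 = 0.1415 d
  layer 2 (coarse sand): t_2 = 13.7 × 0.26 / 14.84 = 0.2401 d
  layer 3 (karst limestone): t_3 = 12.0 × 0.12 / 14.84 = 0.09706 d
Total t = Σ t_i = 0.4787 days.

0.479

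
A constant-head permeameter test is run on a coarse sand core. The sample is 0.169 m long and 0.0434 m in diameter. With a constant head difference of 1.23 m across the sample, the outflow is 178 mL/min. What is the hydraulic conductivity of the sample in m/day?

Cross-sectional area A = π·(d/2)² = π × (0.0434/2)² = 0.001479 m².
Convert discharge: 178 mL/min = 2.967e-06 m³/s.
Darcy's law rearranged: K = Q·L / (A·Δh) = 2.967e-06 × 0.169 / (0.001479 × 1.23) = 0.0002755 m/s = 23.81 m/day.

23.8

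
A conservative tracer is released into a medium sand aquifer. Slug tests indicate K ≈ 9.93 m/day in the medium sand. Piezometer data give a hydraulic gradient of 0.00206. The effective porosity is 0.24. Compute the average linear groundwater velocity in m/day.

Hydraulic gradient i = 0.00206.
Darcy flux q = K · i = 9.930 × 0.002060 = 0.02046 m/day.
Seepage velocity v = q / n_e = 0.02046 / 0.24 = 0.08523 m/day.

0.0852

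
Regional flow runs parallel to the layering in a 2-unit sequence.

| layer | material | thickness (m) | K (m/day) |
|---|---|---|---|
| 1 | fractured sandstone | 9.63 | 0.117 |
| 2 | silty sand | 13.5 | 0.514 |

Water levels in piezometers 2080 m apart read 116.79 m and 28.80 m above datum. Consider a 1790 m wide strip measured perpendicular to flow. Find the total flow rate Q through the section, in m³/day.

611

Flow is parallel to layering, so each bed carries its own Darcy discharge and the transmissivities add.
Σ(K_i·b_i) = 0.117×9.63 + 0.514×13.5 = 8.066 m²/day.
Hydraulic gradient i = (116.79 − 28.80) / 2080 = 87.99 / 2080 = 0.04230.
Q = Σ(K_i·b_i) · W · i = 8.066 × 1790 × 0.04230 = 610.8 m³/day.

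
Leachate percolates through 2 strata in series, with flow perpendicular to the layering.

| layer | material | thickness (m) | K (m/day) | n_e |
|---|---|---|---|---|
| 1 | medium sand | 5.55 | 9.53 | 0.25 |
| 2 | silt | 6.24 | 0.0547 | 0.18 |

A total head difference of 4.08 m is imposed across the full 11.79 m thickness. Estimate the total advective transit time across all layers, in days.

With flow normal to the layers, continuity requires the same specific discharge q through every layer.
Σ(b_i/K_i) = 5.55/9.53 + 6.24/0.0547 = 114.7 d.
q = Δh / Σ(b_i/K_i) = 4.08 / 114.7 = 0.03558 m/day.
In each layer the seepage velocity is v_i = q/n_i, so the layer transit time is t_i = b_i·n_i / q:
  layer 1 (medium sand): t_1 = 5.55 × 0.25 / 0.03558 = 38.99 d
  layer 2 (silt): t_2 = 6.24 × 0.18 / 0.03558 = 31.56 d
Total t = Σ t_i = 70.56 days.

70.6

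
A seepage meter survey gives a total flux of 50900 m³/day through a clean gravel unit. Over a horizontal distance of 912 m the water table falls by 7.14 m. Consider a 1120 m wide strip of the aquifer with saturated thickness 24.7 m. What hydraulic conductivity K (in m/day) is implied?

235

Cross-sectional area A = 1120 × 24.7 = 27664 m².
Hydraulic gradient i = Δh / L = 7.14 / 912 = 0.007829.
From Q = K·A·i, K = Q / (A·i) = 50900 / (27664 × 0.007829) = 235.0 m/day.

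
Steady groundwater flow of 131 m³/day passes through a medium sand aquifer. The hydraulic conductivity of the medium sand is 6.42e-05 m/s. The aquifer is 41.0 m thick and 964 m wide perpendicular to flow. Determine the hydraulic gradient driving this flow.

Convert K: 6.42e-05 m/s × 86400 = 5.547 m/day.
Cross-sectional area A = 964 × 41.0 = 39524 m².
From Q = K·A·i, i = Q / (K·A) = 131 / (5.547 × 39524) = 0.0005975.

0.000598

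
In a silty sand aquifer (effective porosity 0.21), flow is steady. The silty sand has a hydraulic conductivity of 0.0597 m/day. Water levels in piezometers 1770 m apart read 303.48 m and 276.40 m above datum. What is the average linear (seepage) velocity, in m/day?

0.00435

Hydraulic gradient i = (303.48 − 276.40) / 1770 = 27.08 / 1770 = 0.01530.
Darcy flux q = K · i = 0.05970 × 0.01530 = 0.0009134 m/day.
Seepage velocity v = q / n_e = 0.0009134 / 0.21 = 0.004349 m/day.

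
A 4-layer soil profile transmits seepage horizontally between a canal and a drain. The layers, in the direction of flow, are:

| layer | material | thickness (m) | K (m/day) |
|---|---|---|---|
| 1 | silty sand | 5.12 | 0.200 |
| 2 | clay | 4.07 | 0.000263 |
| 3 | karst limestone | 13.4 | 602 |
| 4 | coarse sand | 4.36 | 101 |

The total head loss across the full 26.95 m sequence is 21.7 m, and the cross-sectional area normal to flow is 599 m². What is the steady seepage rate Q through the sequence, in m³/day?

0.839

Flow is perpendicular to layering, so the layers act in series and the equivalent K is the thickness-weighted harmonic mean.
Total thickness L = 5.12 + 4.07 + 13.4 + 4.36 = 26.95 m.
Σ(b_i/K_i) = 5.12/0.200 + 4.07/0.000263 + 13.4/602 + 4.36/101 = 15501 d.
K_eq = L / Σ(b_i/K_i) = 26.95 / 15501 = 0.001739 m/day.
Q = K_eq · A · (Δh/L) = 0.001739 × 599 × (21.7/26.95) = 0.8385 m³/day.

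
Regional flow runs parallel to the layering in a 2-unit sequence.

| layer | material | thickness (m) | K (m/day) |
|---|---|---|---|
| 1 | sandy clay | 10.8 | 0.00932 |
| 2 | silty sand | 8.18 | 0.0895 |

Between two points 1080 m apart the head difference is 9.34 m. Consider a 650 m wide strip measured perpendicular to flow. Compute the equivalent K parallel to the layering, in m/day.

0.0439

Flow is parallel to layering, so each bed carries its own Darcy discharge and the transmissivities add.
Σ(K_i·b_i) = 0.00932×10.8 + 0.0895×8.18 = 0.8328 m²/day.
Total thickness b = 18.98 m, so K_eq = Σ(K_i·b_i)/b = 0.04388 m/day.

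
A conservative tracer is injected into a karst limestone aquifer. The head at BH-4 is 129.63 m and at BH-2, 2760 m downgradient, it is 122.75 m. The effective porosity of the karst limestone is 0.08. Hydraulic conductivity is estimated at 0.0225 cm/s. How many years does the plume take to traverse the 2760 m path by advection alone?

Convert K: 0.0225 cm/s × 864 = 19.44 m/day.
Hydraulic gradient i = (129.63 − 122.75) / 2760 = 6.88 / 2760 = 0.002493.
Darcy flux q = K · i = 19.44 × 0.002493 = 0.04846 m/day.
Seepage velocity v = q / n_e = 0.04846 / 0.08 = 0.6057 m/day.
Travel time t = L / v = 2760 / 0.6057 = 4556 days = 12.47 years.

12.5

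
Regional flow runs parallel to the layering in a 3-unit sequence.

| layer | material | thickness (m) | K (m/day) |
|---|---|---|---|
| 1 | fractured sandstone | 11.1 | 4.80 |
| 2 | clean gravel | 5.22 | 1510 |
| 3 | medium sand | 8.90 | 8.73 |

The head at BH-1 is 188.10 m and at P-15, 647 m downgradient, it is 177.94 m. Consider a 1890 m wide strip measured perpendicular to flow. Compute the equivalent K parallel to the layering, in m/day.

318

Flow is parallel to layering, so each bed carries its own Darcy discharge and the transmissivities add.
Σ(K_i·b_i) = 4.80×11.1 + 1510×5.22 + 8.73×8.90 = 8013 m²/day.
Total thickness b = 25.22 m, so K_eq = Σ(K_i·b_i)/b = 317.7 m/day.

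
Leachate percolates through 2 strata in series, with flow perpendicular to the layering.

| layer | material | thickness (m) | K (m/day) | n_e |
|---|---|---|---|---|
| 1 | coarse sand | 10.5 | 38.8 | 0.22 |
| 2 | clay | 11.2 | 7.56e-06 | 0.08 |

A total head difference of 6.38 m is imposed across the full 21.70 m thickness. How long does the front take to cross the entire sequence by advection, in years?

With flow normal to the layers, continuity requires the same specific discharge q through every layer.
Σ(b_i/K_i) = 10.5/38.8 + 11.2/7.56e-06 = 1.481e+06 d.
q = Δh / Σ(b_i/K_i) = 6.38 / 1.481e+06 = 4.306e-06 m/day.
In each layer the seepage velocity is v_i = q/n_i, so the layer transit time is t_i = b_i·n_i / q:
  layer 1 (coarse sand): t_1 = 10.5 × 0.22 / 4.306e-06 = 5.364e+05 d
  layer 2 (clay): t_2 = 11.2 × 0.08 / 4.306e-06 = 2.081e+05 d
Total t = Σ t_i = 7.445e+05 days = 2038 years.

2040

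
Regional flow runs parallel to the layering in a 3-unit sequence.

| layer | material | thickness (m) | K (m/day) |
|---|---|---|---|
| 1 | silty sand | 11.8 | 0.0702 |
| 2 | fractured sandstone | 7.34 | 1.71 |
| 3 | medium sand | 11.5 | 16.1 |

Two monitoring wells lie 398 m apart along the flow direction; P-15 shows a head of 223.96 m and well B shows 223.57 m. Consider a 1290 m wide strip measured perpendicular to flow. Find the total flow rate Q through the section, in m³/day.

Flow is parallel to layering, so each bed carries its own Darcy discharge and the transmissivities add.
Σ(K_i·b_i) = 0.0702×11.8 + 1.71×7.34 + 16.1×11.5 = 198.5 m²/day.
Hydraulic gradient i = (223.96 − 223.57) / 398 = 0.39 / 398 = 0.0009799.
Q = Σ(K_i·b_i) · W · i = 198.5 × 1290 × 0.0009799 = 251.0 m³/day.

251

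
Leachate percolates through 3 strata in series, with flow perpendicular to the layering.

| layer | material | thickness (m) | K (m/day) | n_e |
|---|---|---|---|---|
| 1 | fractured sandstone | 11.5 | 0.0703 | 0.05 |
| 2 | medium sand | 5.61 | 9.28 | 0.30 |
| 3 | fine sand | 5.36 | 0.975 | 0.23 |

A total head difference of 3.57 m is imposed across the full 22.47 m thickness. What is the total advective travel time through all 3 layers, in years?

0.454

With flow normal to the layers, continuity requires the same specific discharge q through every layer.
Σ(b_i/K_i) = 11.5/0.0703 + 5.61/9.28 + 5.36/0.975 = 169.7 d.
q = Δh / Σ(b_i/K_i) = 3.57 / 169.7 = 0.02104 m/day.
In each layer the seepage velocity is v_i = q/n_i, so the layer transit time is t_i = b_i·n_i / q:
  layer 1 (fractured sandstone): t_1 = 11.5 × 0.05 / 0.02104 = 27.33 d
  layer 2 (medium sand): t_2 = 5.61 × 0.30 / 0.02104 = 80.00 d
  layer 3 (fine sand): t_3 = 5.36 × 0.23 / 0.02104 = 58.60 d
Total t = Σ t_i = 165.9 days = 0.4543 years.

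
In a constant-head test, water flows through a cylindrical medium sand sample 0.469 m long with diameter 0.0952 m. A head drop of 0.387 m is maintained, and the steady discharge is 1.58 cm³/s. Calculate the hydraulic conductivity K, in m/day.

Cross-sectional area A = π·(d/2)² = π × (0.0952/2)² = 0.007118 m².
Convert discharge: 1.58 cm³/s = 1.580e-06 m³/s.
Darcy's law rearranged: K = Q·L / (A·Δh) = 1.580e-06 × 0.469 / (0.007118 × 0.387) = 0.0002690 m/s = 23.24 m/day.

23.2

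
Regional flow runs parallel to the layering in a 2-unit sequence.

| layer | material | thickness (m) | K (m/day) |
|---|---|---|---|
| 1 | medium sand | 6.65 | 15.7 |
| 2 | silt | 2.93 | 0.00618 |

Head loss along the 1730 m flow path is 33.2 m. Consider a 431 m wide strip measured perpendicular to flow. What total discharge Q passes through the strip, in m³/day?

Flow is parallel to layering, so each bed carries its own Darcy discharge and the transmissivities add.
Σ(K_i·b_i) = 15.7×6.65 + 0.00618×2.93 = 104.4 m²/day.
Hydraulic gradient i = Δh / L = 33.2 / 1730 = 0.01919.
Q = Σ(K_i·b_i) · W · i = 104.4 × 431 × 0.01919 = 863.7 m³/day.

864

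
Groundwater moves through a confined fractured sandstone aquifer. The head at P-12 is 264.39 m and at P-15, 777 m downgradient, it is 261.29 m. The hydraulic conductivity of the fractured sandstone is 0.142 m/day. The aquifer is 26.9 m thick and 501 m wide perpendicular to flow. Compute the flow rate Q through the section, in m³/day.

Cross-sectional area A = 501 × 26.9 = 13477 m².
Hydraulic gradient i = (264.39 − 261.29) / 777 = 3.1 / 777 = 0.003990.
Darcy's law: Q = K · A · i = 0.1420 × 13477 × 0.003990 = 7.635 m³/day.

7.64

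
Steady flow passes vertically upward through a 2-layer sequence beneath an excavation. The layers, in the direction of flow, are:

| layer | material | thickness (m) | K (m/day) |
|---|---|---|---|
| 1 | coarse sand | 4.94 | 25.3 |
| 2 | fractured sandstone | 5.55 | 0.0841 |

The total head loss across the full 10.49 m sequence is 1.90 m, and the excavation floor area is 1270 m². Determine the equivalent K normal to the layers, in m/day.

Flow is perpendicular to layering, so the layers act in series and the equivalent K is the thickness-weighted harmonic mean.
Total thickness L = 4.94 + 5.55 = 10.49 m.
Σ(b_i/K_i) = 4.94/25.3 + 5.55/0.0841 = 66.19 d.
K_eq = L / Σ(b_i/K_i) = 10.49 / 66.19 = 0.1585 m/day.

0.158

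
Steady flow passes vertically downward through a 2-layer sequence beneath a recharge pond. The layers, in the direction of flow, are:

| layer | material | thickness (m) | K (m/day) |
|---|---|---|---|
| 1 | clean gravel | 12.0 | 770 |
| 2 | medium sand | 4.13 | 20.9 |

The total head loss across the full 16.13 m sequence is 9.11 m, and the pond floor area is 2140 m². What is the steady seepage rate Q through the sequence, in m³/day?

91400

Flow is perpendicular to layering, so the layers act in series and the equivalent K is the thickness-weighted harmonic mean.
Total thickness L = 12.0 + 4.13 = 16.13 m.
Σ(b_i/K_i) = 12.0/770 + 4.13/20.9 = 0.2132 d.
K_eq = L / Σ(b_i/K_i) = 16.13 / 0.2132 = 75.66 m/day.
Q = K_eq · A · (Δh/L) = 75.66 × 2140 × (9.11/16.13) = 91445 m³/day.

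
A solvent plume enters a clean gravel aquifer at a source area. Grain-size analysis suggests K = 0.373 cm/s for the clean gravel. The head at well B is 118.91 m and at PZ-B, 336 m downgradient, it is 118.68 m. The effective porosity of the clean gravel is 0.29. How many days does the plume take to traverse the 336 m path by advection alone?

442

Convert K: 0.373 cm/s × 864 = 322.3 m/day.
Hydraulic gradient i = (118.91 − 118.68) / 336 = 0.23 / 336 = 0.0006845.
Darcy flux q = K · i = 322.3 × 0.0006845 = 0.2206 m/day.
Seepage velocity v = q / n_e = 0.2206 / 0.29 = 0.7607 m/day.
Travel time t = L / v = 336 / 0.7607 = 441.7 days.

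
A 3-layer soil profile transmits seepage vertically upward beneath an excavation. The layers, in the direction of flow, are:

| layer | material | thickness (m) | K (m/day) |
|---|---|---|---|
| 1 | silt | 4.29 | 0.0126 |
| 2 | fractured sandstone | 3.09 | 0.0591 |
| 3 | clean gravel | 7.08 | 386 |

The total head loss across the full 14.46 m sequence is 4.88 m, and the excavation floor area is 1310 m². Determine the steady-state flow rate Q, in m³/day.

16.3

Flow is perpendicular to layering, so the layers act in series and the equivalent K is the thickness-weighted harmonic mean.
Total thickness L = 4.29 + 3.09 + 7.08 = 14.46 m.
Σ(b_i/K_i) = 4.29/0.0126 + 3.09/0.0591 + 7.08/386 = 392.8 d.
K_eq = L / Σ(b_i/K_i) = 14.46 / 392.8 = 0.03681 m/day.
Q = K_eq · A · (Δh/L) = 0.03681 × 1310 × (4.88/14.46) = 16.28 m³/day.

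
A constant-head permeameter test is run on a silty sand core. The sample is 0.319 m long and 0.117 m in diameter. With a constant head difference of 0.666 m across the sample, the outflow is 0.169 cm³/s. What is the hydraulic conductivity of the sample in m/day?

0.651

Cross-sectional area A = π·(d/2)² = π × (0.117/2)² = 0.01075 m².
Convert discharge: 0.169 cm³/s = 1.690e-07 m³/s.
Darcy's law rearranged: K = Q·L / (A·Δh) = 1.690e-07 × 0.319 / (0.01075 × 0.666) = 7.529e-06 m/s = 0.6505 m/day.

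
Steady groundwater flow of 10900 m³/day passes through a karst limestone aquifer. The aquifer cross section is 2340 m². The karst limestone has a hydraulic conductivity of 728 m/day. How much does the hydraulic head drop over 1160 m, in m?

From Q = K·A·i, i = Q / (K·A) = 10900 / (728.0 × 2340) = 0.006399.
Head loss Δh = i · L = 0.006399 × 1160 = 7.422 m.

7.42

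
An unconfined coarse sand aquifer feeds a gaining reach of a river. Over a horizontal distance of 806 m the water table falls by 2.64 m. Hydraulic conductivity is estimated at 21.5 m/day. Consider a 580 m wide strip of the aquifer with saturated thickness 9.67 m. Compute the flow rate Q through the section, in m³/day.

Cross-sectional area A = 580 × 9.67 = 5609 m².
Hydraulic gradient i = Δh / L = 2.64 / 806 = 0.003275.
Darcy's law: Q = K · A · i = 21.50 × 5609 × 0.003275 = 395.0 m³/day.

395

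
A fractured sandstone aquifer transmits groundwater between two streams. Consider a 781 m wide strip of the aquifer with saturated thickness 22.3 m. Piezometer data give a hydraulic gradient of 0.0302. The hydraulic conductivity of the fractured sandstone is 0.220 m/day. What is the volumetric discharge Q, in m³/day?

116

Cross-sectional area A = 781 × 22.3 = 17416 m².
Hydraulic gradient i = 0.0302.
Darcy's law: Q = K · A · i = 0.2200 × 17416 × 0.03020 = 115.7 m³/day.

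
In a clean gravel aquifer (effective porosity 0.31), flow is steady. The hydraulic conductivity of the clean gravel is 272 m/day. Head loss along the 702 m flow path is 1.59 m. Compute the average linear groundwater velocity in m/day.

Hydraulic gradient i = Δh / L = 1.59 / 702 = 0.002265.
Darcy flux q = K · i = 272.0 × 0.002265 = 0.6161 m/day.
Seepage velocity v = q / n_e = 0.6161 / 0.31 = 1.987 m/day.

1.99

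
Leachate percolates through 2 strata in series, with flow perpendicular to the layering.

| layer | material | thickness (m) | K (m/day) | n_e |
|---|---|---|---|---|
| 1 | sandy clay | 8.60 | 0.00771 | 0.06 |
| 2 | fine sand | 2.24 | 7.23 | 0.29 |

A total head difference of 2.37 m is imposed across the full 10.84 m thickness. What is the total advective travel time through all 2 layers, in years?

With flow normal to the layers, continuity requires the same specific discharge q through every layer.
Σ(b_i/K_i) = 8.60/0.00771 + 2.24/7.23 = 1116 d.
q = Δh / Σ(b_i/K_i) = 2.37 / 1116 = 0.002124 m/day.
In each layer the seepage velocity is v_i = q/n_i, so the layer transit time is t_i = b_i·n_i / q:
  layer 1 (sandy clay): t_1 = 8.60 × 0.06 / 0.002124 = 242.9 d
  layer 2 (fine sand): t_2 = 2.24 × 0.29 / 0.002124 = 305.8 d
Total t = Σ t_i = 548.7 days = 1.502 years.

1.50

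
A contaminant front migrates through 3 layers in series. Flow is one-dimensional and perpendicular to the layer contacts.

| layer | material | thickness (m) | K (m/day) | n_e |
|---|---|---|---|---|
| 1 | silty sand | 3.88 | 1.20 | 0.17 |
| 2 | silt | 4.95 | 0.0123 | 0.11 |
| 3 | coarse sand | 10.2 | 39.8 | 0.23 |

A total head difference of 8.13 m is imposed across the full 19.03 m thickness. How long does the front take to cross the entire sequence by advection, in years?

With flow normal to the layers, continuity requires the same specific discharge q through every layer.
Σ(b_i/K_i) = 3.88/1.20 + 4.95/0.0123 + 10.2/39.8 = 405.9 d.
q = Δh / Σ(b_i/K_i) = 8.13 / 405.9 = 0.02003 m/day.
In each layer the seepage velocity is v_i = q/n_i, so the layer transit time is t_i = b_i·n_i / q:
  layer 1 (silty sand): t_1 = 3.88 × 0.17 / 0.02003 = 32.93 d
  layer 2 (silt): t_2 = 4.95 × 0.11 / 0.02003 = 27.19 d
  layer 3 (coarse sand): t_3 = 10.2 × 0.23 / 0.02003 = 117.1 d
Total t = Σ t_i = 177.3 days = 0.4853 years.

0.485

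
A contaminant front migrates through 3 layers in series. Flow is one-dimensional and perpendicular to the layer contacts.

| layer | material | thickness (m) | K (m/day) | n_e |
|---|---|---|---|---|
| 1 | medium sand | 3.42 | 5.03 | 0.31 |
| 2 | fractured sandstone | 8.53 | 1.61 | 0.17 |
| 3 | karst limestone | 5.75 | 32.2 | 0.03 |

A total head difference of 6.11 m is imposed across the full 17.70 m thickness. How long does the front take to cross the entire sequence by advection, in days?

With flow normal to the layers, continuity requires the same specific discharge q through every layer.
Σ(b_i/K_i) = 3.42/5.03 + 8.53/1.61 + 5.75/32.2 = 6.157 d.
q = Δh / Σ(b_i/K_i) = 6.11 / 6.157 = 0.9924 m/day.
In each layer the seepage velocity is v_i = q/n_i, so the layer transit time is t_i = b_i·n_i / q:
  layer 1 (medium sand): t_1 = 3.42 × 0.31 / 0.9924 = 1.068 d
  layer 2 (fractured sandstone): t_2 = 8.53 × 0.17 / 0.9924 = 1.461 d
  layer 3 (karst limestone): t_3 = 5.75 × 0.03 / 0.9924 = 0.1738 d
Total t = Σ t_i = 2.703 days.

2.70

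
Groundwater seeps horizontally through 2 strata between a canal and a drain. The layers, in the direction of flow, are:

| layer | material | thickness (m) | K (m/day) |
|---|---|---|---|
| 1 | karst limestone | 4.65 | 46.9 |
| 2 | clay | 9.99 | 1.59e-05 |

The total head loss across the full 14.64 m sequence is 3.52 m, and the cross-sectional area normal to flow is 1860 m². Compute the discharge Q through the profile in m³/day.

Flow is perpendicular to layering, so the layers act in series and the equivalent K is the thickness-weighted harmonic mean.
Total thickness L = 4.65 + 9.99 = 14.64 m.
Σ(b_i/K_i) = 4.65/46.9 + 9.99/1.59e-05 = 6.283e+05 d.
K_eq = L / Σ(b_i/K_i) = 14.64 / 6.283e+05 = 2.330e-05 m/day.
Q = K_eq · A · (Δh/L) = 2.330e-05 × 1860 × (3.52/14.64) = 0.01042 m³/day.

0.0104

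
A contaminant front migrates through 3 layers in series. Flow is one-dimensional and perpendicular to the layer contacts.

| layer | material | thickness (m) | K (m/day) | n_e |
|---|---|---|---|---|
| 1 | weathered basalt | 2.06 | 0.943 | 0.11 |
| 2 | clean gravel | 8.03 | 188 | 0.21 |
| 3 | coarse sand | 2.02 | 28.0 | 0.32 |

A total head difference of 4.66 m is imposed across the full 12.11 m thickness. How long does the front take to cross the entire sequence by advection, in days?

With flow normal to the layers, continuity requires the same specific discharge q through every layer.
Σ(b_i/K_i) = 2.06/0.943 + 8.03/188 + 2.02/28.0 = 2.299 d.
q = Δh / Σ(b_i/K_i) = 4.66 / 2.299 = 2.027 m/day.
In each layer the seepage velocity is v_i = q/n_i, so the layer transit time is t_i = b_i·n_i / q:
  layer 1 (weathered basalt): t_1 = 2.06 × 0.11 / 2.027 = 0.1118 d
  layer 2 (clean gravel): t_2 = 8.03 × 0.21 / 2.027 = 0.8321 d
  layer 3 (coarse sand): t_3 = 2.02 × 0.32 / 2.027 = 0.3190 d
Total t = Σ t_i = 1.263 days.

1.26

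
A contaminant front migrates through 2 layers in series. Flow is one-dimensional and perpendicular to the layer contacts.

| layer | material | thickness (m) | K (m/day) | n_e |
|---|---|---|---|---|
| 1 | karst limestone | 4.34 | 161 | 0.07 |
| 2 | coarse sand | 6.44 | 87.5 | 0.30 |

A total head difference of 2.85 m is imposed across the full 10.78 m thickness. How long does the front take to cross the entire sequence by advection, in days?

With flow normal to the layers, continuity requires the same specific discharge q through every layer.
Σ(b_i/K_i) = 4.34/161 + 6.44/87.5 = 0.1006 d.
q = Δh / Σ(b_i/K_i) = 2.85 / 0.1006 = 28.34 m/day.
In each layer the seepage velocity is v_i = q/n_i, so the layer transit time is t_i = b_i·n_i / q:
  layer 1 (karst limestone): t_1 = 4.34 × 0.07 / 28.34 = 0.01072 d
  layer 2 (coarse sand): t_2 = 6.44 × 0.30 / 28.34 = 0.06817 d
Total t = Σ t_i = 0.07889 days.

0.0789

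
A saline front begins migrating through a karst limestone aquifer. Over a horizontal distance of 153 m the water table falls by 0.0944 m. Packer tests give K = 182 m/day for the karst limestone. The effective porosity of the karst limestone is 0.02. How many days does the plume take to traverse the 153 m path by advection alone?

Hydraulic gradient i = Δh / L = 0.0944 / 153 = 0.0006170.
Darcy flux q = K · i = 182.0 × 0.0006170 = 0.1123 m/day.
Seepage velocity v = q / n_e = 0.1123 / 0.02 = 5.615 m/day.
Travel time t = L / v = 153 / 5.615 = 27.25 days.

27.3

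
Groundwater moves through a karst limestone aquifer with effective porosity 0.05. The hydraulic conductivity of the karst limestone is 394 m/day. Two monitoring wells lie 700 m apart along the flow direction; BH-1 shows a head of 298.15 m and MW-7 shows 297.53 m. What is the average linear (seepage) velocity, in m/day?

6.98

Hydraulic gradient i = (298.15 − 297.53) / 700 = 0.62 / 700 = 0.0008857.
Darcy flux q = K · i = 394.0 × 0.0008857 = 0.3490 m/day.
Seepage velocity v = q / n_e = 0.3490 / 0.05 = 6.979 m/day.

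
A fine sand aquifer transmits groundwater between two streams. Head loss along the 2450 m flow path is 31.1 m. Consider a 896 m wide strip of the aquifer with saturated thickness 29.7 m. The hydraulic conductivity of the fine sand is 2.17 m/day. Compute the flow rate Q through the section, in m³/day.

733

Cross-sectional area A = 896 × 29.7 = 26611 m².
Hydraulic gradient i = Δh / L = 31.1 / 2450 = 0.01269.
Darcy's law: Q = K · A · i = 2.170 × 26611 × 0.01269 = 733.0 m³/day.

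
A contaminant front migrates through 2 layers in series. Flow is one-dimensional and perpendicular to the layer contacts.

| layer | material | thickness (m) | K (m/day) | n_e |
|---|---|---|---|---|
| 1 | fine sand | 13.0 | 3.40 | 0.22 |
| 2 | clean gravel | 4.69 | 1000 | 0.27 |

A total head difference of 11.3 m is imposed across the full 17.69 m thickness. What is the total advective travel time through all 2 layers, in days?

1.40

With flow normal to the layers, continuity requires the same specific discharge q through every layer.
Σ(b_i/K_i) = 13.0/3.40 + 4.69/1000 = 3.828 d.
q = Δh / Σ(b_i/K_i) = 11.3 / 3.828 = 2.952 m/day.
In each layer the seepage velocity is v_i = q/n_i, so the layer transit time is t_i = b_i·n_i / q:
  layer 1 (fine sand): t_1 = 13.0 × 0.22 / 2.952 = 0.9689 d
  layer 2 (clean gravel): t_2 = 4.69 × 0.27 / 2.952 = 0.4290 d
Total t = Σ t_i = 1.398 days.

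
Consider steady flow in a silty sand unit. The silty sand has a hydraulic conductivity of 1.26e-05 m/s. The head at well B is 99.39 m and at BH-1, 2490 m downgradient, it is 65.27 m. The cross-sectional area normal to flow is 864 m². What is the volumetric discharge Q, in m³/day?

12.9

Convert K: 1.26e-05 m/s × 86400 = 1.089 m/day.
Hydraulic gradient i = (99.39 − 65.27) / 2490 = 34.12 / 2490 = 0.01370.
Darcy's law: Q = K · A · i = 1.089 × 864.0 × 0.01370 = 12.89 m³/day.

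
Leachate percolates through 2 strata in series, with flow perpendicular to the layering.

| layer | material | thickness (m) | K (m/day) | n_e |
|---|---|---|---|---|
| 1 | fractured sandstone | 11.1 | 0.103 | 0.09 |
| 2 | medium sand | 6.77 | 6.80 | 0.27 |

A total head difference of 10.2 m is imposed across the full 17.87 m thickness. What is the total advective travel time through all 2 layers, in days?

30.1

With flow normal to the layers, continuity requires the same specific discharge q through every layer.
Σ(b_i/K_i) = 11.1/0.103 + 6.77/6.80 = 108.8 d.
q = Δh / Σ(b_i/K_i) = 10.2 / 108.8 = 0.09378 m/day.
In each layer the seepage velocity is v_i = q/n_i, so the layer transit time is t_i = b_i·n_i / q:
  layer 1 (fractured sandstone): t_1 = 11.1 × 0.09 / 0.09378 = 10.65 d
  layer 2 (medium sand): t_2 = 6.77 × 0.27 / 0.09378 = 19.49 d
Total t = Σ t_i = 30.14 days.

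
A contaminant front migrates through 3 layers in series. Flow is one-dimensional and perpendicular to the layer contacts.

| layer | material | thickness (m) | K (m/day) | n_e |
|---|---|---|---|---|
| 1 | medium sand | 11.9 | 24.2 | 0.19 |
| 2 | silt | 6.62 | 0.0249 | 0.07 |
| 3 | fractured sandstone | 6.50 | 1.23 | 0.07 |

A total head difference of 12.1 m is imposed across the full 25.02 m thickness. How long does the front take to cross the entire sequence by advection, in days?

With flow normal to the layers, continuity requires the same specific discharge q through every layer.
Σ(b_i/K_i) = 11.9/24.2 + 6.62/0.0249 + 6.50/1.23 = 271.6 d.
q = Δh / Σ(b_i/K_i) = 12.1 / 271.6 = 0.04454 m/day.
In each layer the seepage velocity is v_i = q/n_i, so the layer transit time is t_i = b_i·n_i / q:
  layer 1 (medium sand): t_1 = 11.9 × 0.19 / 0.04454 = 50.76 d
  layer 2 (silt): t_2 = 6.62 × 0.07 / 0.04454 = 10.40 d
  layer 3 (fractured sandstone): t_3 = 6.50 × 0.07 / 0.04454 = 10.21 d
Total t = Σ t_i = 71.38 days.

71.4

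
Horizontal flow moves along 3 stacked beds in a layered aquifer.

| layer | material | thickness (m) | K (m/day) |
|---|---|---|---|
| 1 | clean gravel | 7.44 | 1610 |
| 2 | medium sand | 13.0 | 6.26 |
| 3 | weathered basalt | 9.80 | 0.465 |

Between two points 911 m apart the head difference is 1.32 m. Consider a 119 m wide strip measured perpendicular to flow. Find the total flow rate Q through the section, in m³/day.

Flow is parallel to layering, so each bed carries its own Darcy discharge and the transmissivities add.
Σ(K_i·b_i) = 1610×7.44 + 6.26×13.0 + 0.465×9.80 = 12064 m²/day.
Hydraulic gradient i = Δh / L = 1.32 / 911 = 0.001449.
Q = Σ(K_i·b_i) · W · i = 12064 × 119 × 0.001449 = 2080 m³/day.

2080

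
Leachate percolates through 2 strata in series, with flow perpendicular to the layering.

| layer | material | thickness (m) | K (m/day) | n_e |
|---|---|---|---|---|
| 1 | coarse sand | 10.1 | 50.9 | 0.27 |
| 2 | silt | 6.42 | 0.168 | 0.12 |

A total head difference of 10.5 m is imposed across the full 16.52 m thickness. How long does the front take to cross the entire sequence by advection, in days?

With flow normal to the layers, continuity requires the same specific discharge q through every layer.
Σ(b_i/K_i) = 10.1/50.9 + 6.42/0.168 = 38.41 d.
q = Δh / Σ(b_i/K_i) = 10.5 / 38.41 = 0.2733 m/day.
In each layer the seepage velocity is v_i = q/n_i, so the layer transit time is t_i = b_i·n_i / q:
  layer 1 (coarse sand): t_1 = 10.1 × 0.27 / 0.2733 = 9.976 d
  layer 2 (silt): t_2 = 6.42 × 0.12 / 0.2733 = 2.818 d
Total t = Σ t_i = 12.79 days.

12.8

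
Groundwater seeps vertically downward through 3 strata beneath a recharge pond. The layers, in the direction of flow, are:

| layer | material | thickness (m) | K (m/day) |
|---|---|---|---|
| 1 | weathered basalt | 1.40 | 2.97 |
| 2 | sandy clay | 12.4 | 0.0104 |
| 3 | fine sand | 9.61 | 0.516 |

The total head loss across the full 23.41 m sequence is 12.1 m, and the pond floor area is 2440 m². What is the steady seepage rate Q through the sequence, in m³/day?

24.4

Flow is perpendicular to layering, so the layers act in series and the equivalent K is the thickness-weighted harmonic mean.
Total thickness L = 1.40 + 12.4 + 9.61 = 23.41 m.
Σ(b_i/K_i) = 1.40/2.97 + 12.4/0.0104 + 9.61/0.516 = 1211 d.
K_eq = L / Σ(b_i/K_i) = 23.41 / 1211 = 0.01932 m/day.
Q = K_eq · A · (Δh/L) = 0.01932 × 2440 × (12.1/23.41) = 24.37 m³/day.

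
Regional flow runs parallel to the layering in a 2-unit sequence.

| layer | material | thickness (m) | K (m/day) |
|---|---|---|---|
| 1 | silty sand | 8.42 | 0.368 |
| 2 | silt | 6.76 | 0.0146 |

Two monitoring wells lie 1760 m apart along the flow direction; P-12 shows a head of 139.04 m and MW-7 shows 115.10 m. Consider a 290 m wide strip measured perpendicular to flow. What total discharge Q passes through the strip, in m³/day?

Flow is parallel to layering, so each bed carries its own Darcy discharge and the transmissivities add.
Σ(K_i·b_i) = 0.368×8.42 + 0.0146×6.76 = 3.197 m²/day.
Hydraulic gradient i = (139.04 − 115.10) / 1760 = 23.94 / 1760 = 0.01360.
Q = Σ(K_i·b_i) · W · i = 3.197 × 290 × 0.01360 = 12.61 m³/day.

12.6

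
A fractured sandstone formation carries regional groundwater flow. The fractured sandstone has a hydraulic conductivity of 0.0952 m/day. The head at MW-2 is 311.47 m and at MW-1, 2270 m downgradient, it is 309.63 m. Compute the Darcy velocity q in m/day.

Hydraulic gradient i = (311.47 − 309.63) / 2270 = 1.84 / 2270 = 0.0008106.
Specific discharge q = K · i = 0.09520 × 0.0008106 = 7.717e-05 m/day.

7.72e-05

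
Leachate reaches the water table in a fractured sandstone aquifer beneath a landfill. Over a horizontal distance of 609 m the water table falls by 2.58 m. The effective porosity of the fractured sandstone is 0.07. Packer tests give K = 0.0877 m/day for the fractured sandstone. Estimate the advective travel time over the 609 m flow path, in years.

Hydraulic gradient i = Δh / L = 2.58 / 609 = 0.004236.
Darcy flux q = K · i = 0.08770 × 0.004236 = 0.0003715 m/day.
Seepage velocity v = q / n_e = 0.0003715 / 0.07 = 0.005308 m/day.
Travel time t = L / v = 609 / 0.005308 = 1.147e+05 days = 314.1 years.

314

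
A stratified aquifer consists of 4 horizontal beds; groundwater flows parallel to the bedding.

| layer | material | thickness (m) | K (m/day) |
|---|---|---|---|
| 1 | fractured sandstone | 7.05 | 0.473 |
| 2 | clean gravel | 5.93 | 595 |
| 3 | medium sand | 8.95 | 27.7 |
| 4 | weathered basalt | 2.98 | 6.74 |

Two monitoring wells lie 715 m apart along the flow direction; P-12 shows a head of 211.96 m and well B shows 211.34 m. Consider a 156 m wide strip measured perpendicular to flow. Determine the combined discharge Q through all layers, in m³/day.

514

Flow is parallel to layering, so each bed carries its own Darcy discharge and the transmissivities add.
Σ(K_i·b_i) = 0.473×7.05 + 595×5.93 + 27.7×8.95 + 6.74×2.98 = 3800 m²/day.
Hydraulic gradient i = (211.96 − 211.34) / 715 = 0.62 / 715 = 0.0008671.
Q = Σ(K_i·b_i) · W · i = 3800 × 156 × 0.0008671 = 514.0 m³/day.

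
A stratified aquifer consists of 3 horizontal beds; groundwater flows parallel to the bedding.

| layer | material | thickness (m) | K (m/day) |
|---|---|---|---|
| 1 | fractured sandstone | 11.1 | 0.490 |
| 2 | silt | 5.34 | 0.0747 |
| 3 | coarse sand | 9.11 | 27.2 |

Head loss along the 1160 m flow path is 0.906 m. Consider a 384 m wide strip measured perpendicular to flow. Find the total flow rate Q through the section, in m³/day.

Flow is parallel to layering, so each bed carries its own Darcy discharge and the transmissivities add.
Σ(K_i·b_i) = 0.490×11.1 + 0.0747×5.34 + 27.2×9.11 = 253.6 m²/day.
Hydraulic gradient i = Δh / L = 0.906 / 1160 = 0.0007810.
Q = Σ(K_i·b_i) · W · i = 253.6 × 384 × 0.0007810 = 76.07 m³/day.

76.1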